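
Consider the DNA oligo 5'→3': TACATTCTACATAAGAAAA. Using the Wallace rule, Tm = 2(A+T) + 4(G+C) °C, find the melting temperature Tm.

Counting bases: T=5, G=1, C=3, A=10
So N_AT = 15 and N_GC = 4.
Tm = 4·4 + 2·15 = 16 + 30 = 46°C

46°C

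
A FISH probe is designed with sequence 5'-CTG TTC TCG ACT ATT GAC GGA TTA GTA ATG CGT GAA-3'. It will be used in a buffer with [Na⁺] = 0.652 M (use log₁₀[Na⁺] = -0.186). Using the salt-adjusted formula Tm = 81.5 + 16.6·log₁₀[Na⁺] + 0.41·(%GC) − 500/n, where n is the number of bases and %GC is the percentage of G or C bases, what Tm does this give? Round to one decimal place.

81.6°C

Length n = 36. Scanning the sequence gives C=6, A=9, T=12, G=9.
G+C = 15, so %GC = 15/36 × 100 = 41.667%
Salt term: 16.6 × (-0.186) = -3.088
GC term: 0.41 × 41.667 = 17.083; length term: −500/36 = −13.889
Tm = 81.5 + (-3.088) + 17.083 − 13.889 = 81.606 → 81.6°C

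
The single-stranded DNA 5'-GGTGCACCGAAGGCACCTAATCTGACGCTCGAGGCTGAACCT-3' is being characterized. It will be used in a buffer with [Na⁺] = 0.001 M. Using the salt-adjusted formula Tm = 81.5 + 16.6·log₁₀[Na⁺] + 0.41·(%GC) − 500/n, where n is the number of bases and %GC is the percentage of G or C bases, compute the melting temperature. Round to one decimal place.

Length n = 42. T=7, C=13, A=10, G=12
G+C = 25, so %GC = 25/42 × 100 = 59.524%
Salt term: 16.6 × (-3) = -49.8
GC term: 0.41 × 59.524 = 24.405; length term: −500/42 = −11.905
Tm = 81.5 + (-49.8) + 24.405 − 11.905 = 44.2 → 44.2°C

44.2°C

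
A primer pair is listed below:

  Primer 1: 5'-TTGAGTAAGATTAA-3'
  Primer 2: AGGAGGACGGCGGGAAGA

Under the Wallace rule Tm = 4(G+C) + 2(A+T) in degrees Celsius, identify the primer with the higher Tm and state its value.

Primer 2, 60°C

Primer 1: A+T=11, G+C=3 → Tm = 2(11)+4(3) = 34°C
Primer 2: A+T=6, G+C=12 → Tm = 2(6)+4(12) = 60°C
34°C vs 60°C → primer 2 is higher.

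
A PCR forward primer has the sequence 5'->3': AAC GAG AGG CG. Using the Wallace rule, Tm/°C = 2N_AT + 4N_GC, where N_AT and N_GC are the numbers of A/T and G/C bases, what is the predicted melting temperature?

36°C

C=2, G=5, A=4, T=0
So N_AT = 4 and N_GC = 7.
Tm = 2×4 + 4×7 = 36°C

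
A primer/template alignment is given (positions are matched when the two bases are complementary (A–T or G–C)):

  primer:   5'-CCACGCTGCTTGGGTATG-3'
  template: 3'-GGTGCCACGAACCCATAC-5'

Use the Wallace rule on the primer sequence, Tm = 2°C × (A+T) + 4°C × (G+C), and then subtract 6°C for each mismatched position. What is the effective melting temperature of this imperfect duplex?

52°C

Primer base counts: A=2, T=5, G=6, C=5 → A+T=7, G+C=11
Perfect-match Tm = 2(7) + 4(11) = 14 + 44 = 58°C
Mismatches (positions where the bases are not complementary): 1 (at position 6)
Effective Tm = 58 − 1×6 = 58 − 6 = 52°C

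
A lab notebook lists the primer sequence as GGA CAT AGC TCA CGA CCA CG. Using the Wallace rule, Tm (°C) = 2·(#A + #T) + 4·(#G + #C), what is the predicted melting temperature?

Counting bases: T=2, G=5, C=7, A=6
AT pairs contribute 8, GC pairs contribute 12.
Tm = 4·12 + 2·8 = 48 + 16 = 64°C

64°C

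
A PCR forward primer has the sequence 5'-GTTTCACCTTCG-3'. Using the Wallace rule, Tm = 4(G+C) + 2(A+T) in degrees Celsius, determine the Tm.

Base counts: G=2, T=5, C=4, A=1
A+T = 6, G+C = 6
Tm = 2(6) + 4(6) = 12 + 24 = 36°C

36°C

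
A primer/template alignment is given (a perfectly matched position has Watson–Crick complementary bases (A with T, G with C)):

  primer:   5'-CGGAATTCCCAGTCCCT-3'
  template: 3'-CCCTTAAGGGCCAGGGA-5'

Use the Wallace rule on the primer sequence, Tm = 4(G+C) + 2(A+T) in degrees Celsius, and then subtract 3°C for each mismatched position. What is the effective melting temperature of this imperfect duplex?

Primer base counts: A=3, T=4, G=3, C=7 → A+T=7, G+C=10
Perfect-match Tm = 2(7) + 4(10) = 14 + 40 = 54°C
Mismatches (positions where the bases are not complementary): 2 (at positions 1, 11)
Effective Tm = 54 − 2×3 = 54 − 6 = 48°C

48°C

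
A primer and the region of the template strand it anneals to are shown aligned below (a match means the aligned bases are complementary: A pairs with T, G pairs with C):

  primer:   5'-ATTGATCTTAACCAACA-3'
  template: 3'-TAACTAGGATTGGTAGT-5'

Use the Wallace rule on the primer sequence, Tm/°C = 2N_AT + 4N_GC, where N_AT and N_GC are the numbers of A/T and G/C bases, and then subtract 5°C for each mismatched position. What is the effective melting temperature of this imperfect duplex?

Primer base counts: A=7, T=5, G=1, C=4 → A+T=12, G+C=5
Perfect-match Tm = 2(12) + 4(5) = 24 + 20 = 44°C
Mismatches (positions where the bases are not complementary): 2 (at positions 8, 15)
Effective Tm = 44 − 2×5 = 44 − 10 = 34°C

34°C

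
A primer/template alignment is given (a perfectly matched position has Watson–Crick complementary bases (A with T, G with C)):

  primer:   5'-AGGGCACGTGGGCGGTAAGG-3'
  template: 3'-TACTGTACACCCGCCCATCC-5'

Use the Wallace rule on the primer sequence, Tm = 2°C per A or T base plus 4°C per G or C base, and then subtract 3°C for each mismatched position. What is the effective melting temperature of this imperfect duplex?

Primer base counts: A=4, T=2, G=11, C=3 → A+T=6, G+C=14
Perfect-match Tm = 2(6) + 4(14) = 12 + 56 = 68°C
Mismatches (positions where the bases are not complementary): 5 (at positions 2, 4, 7, 16, 17)
Effective Tm = 68 − 5×3 = 68 − 15 = 53°C

53°C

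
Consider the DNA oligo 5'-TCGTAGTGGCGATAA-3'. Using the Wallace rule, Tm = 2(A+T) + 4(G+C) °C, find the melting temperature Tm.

44°C

Counting bases: T=4, C=2, A=4, G=5
So N_AT = 8 and N_GC = 7.
Tm = 4·7 + 2·8 = 28 + 16 = 44°C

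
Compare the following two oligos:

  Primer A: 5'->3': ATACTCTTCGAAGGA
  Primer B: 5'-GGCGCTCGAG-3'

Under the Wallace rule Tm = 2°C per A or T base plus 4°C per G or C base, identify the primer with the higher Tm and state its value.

Primer A: A+T=9, G+C=6 → Tm = 2(9)+4(6) = 42°C
Primer B: A+T=2, G+C=8 → Tm = 2(2)+4(8) = 36°C
42°C vs 36°C → primer A is higher.

Primer A, 42°C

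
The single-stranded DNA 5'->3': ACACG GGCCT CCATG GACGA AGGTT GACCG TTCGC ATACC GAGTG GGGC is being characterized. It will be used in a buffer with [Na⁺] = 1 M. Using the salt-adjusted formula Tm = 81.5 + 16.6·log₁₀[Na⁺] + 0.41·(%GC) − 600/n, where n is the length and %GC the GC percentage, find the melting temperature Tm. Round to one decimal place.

Length n = 49. Counting bases: G=17, T=8, A=10, C=14
G+C = 31, so %GC = 31/49 × 100 = 63.265%
Salt term: 16.6 × (0) = 0
GC term: 0.41 × 63.265 = 25.939; length term: −600/49 = −12.245
Tm = 81.5 + (0) + 25.939 − 12.245 = 95.194 → 95.2°C

95.2°C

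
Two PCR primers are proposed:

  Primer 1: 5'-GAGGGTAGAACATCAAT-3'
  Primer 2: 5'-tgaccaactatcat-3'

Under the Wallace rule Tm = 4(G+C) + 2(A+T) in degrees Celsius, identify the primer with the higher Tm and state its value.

Primer 1, 48°C

Primer 1: A+T=10, G+C=7 → Tm = 2(10)+4(7) = 48°C
Primer 2: A+T=9, G+C=5 → Tm = 2(9)+4(5) = 38°C
48°C vs 38°C → primer 1 is higher.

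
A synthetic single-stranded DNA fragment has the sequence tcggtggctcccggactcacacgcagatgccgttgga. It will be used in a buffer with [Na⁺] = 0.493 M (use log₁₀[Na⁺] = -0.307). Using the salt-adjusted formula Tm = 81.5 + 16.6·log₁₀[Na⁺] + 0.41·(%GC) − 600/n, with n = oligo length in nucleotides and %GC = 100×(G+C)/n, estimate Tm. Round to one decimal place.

Length n = 37. Scanning the sequence gives A=6, C=12, G=12, T=7.
G+C = 24, so %GC = 24/37 × 100 = 64.865%
Salt term: 16.6 × (-0.307) = -5.096
GC term: 0.41 × 64.865 = 26.595; length term: −600/37 = −16.216
Tm = 81.5 + (-5.096) + 26.595 − 16.216 = 86.783 → 86.8°C

86.8°C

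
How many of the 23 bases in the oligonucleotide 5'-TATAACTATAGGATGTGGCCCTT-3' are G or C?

9

C=4, T=8, G=5, A=6
G+C = 5 + 4 = 9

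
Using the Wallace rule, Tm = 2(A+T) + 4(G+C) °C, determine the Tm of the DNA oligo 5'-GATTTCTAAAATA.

30°C

Scanning the sequence gives C=1, T=5, G=1, A=6.
AT pairs contribute 11, GC pairs contribute 2.
Tm = 4·2 + 2·11 = 8 + 22 = 30°C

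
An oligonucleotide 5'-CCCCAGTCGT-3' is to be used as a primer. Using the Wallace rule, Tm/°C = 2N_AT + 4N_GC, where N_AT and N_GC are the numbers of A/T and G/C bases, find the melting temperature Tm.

G=2, T=2, A=1, C=5
AT pairs contribute 3, GC pairs contribute 7.
Tm = 2(3) + 4(7) = 6 + 28 = 34°C

34°C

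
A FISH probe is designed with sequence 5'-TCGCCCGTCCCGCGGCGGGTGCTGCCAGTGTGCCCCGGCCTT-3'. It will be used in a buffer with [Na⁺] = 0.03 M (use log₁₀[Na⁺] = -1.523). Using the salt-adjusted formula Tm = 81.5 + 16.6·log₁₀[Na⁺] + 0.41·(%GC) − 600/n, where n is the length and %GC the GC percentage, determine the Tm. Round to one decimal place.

Length n = 42. Scanning the sequence gives G=15, C=18, T=8, A=1.
G+C = 33, so %GC = 33/42 × 100 = 78.571%
Salt term: 16.6 × (-1.523) = -25.282
GC term: 0.41 × 78.571 = 32.214; length term: −600/42 = −14.286
Tm = 81.5 + (-25.282) + 32.214 − 14.286 = 74.146 → 74.1°C

74.1°C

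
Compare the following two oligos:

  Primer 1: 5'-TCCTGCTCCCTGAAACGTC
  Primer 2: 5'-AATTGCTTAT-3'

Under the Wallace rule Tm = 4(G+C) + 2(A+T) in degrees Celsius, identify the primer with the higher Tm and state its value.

Primer 1: A+T=8, G+C=11 → Tm = 2(8)+4(11) = 60°C
Primer 2: A+T=8, G+C=2 → Tm = 2(8)+4(2) = 24°C
60°C vs 24°C → primer 1 is higher.

Primer 1, 60°C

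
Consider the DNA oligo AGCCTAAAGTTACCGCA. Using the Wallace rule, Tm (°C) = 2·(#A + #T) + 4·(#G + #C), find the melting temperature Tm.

Counting bases: A=6, G=3, T=3, C=5
So N_AT = 9 and N_GC = 8.
Tm = 2(9) + 4(8) = 18 + 32 = 50°C

50°C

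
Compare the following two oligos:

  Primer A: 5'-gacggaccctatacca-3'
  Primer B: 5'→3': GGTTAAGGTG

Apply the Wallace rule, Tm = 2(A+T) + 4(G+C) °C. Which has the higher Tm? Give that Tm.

Primer A: A+T=7, G+C=9 → Tm = 2(7)+4(9) = 50°C
Primer B: A+T=5, G+C=5 → Tm = 2(5)+4(5) = 30°C
50°C vs 30°C → primer A is higher.

Primer A, 50°C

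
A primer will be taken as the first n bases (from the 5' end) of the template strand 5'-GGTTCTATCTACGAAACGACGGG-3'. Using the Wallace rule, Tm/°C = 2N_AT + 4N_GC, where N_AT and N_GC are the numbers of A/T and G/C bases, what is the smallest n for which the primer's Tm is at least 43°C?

First 15 bases: GGTTCTATCTACGAA → Tm = 42°C (< 43°C)
First 16 bases: GGTTCTATCTACGAAA → Tm = 44°C (≥ 43°C)
Each additional base adds 2°C (A/T) or 4°C (G/C), so Tm is non-decreasing in n; n = 16 is the first length to reach 43°C.

n = 16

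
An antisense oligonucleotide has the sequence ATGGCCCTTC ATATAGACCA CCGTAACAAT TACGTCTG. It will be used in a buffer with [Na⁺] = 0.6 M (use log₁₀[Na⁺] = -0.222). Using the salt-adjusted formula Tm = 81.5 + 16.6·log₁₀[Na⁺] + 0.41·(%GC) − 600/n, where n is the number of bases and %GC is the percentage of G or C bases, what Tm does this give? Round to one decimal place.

80.4°C

Length n = 38. G=6, T=10, C=11, A=11
G+C = 17, so %GC = 17/38 × 100 = 44.737%
Salt term: 16.6 × (-0.222) = -3.685
GC term: 0.41 × 44.737 = 18.342; length term: −600/38 = −15.789
Tm = 81.5 + (-3.685) + 18.342 − 15.789 = 80.368 → 80.4°C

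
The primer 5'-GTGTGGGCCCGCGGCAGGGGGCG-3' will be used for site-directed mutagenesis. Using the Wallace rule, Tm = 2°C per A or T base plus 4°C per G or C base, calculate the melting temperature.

86°C

Base counts: A=1, C=6, T=2, G=14
A+T = 3, G+C = 20
Tm = 4·20 + 2·3 = 80 + 6 = 86°C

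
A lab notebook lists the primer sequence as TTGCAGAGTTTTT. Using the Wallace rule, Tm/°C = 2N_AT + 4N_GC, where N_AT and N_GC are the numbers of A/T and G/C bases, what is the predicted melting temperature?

C=1, T=7, A=2, G=3
AT pairs contribute 9, GC pairs contribute 4.
Tm = 4·4 + 2·9 = 16 + 18 = 34°C

34°C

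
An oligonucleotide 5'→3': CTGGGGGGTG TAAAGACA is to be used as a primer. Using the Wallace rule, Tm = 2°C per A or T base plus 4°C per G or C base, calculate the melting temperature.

56°C

Counting bases: C=2, T=3, A=5, G=8
A+T = 8, G+C = 10
Tm = 2(8) + 4(10) = 16 + 40 = 56°C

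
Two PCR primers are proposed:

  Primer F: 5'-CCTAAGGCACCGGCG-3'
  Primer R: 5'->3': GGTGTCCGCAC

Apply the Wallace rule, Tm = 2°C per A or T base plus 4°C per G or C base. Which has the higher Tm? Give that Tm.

Primer F: A+T=4, G+C=11 → Tm = 2(4)+4(11) = 52°C
Primer R: A+T=3, G+C=8 → Tm = 2(3)+4(8) = 38°C
52°C vs 38°C → primer F is higher.

Primer F, 52°C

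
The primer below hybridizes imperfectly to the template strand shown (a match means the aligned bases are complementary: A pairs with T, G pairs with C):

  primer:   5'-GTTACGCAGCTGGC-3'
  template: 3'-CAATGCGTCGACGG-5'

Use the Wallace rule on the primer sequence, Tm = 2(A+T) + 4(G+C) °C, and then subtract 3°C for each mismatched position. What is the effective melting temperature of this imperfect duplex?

43°C

Primer base counts: A=2, T=3, G=5, C=4 → A+T=5, G+C=9
Perfect-match Tm = 2(5) + 4(9) = 10 + 36 = 46°C
Mismatches (positions where the bases are not complementary): 1 (at position 13)
Effective Tm = 46 − 1×3 = 46 − 3 = 43°C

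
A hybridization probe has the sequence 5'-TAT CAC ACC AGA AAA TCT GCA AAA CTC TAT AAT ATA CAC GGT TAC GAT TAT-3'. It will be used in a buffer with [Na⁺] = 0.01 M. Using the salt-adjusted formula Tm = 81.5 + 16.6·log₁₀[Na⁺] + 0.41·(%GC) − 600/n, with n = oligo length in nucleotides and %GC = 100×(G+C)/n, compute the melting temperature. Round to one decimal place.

49.4°C

Length n = 51. C=11, A=21, T=14, G=5
G+C = 16, so %GC = 16/51 × 100 = 31.373%
Salt term: 16.6 × (-2) = -33.2
GC term: 0.41 × 31.373 = 12.863; length term: −600/51 = −11.765
Tm = 81.5 + (-33.2) + 12.863 − 11.765 = 49.398 → 49.4°C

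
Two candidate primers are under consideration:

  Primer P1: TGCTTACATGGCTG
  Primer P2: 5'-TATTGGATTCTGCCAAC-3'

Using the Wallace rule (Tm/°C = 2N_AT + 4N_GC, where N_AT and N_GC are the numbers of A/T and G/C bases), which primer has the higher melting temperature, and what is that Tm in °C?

Primer P1: A+T=7, G+C=7 → Tm = 2(7)+4(7) = 42°C
Primer P2: A+T=10, G+C=7 → Tm = 2(10)+4(7) = 48°C
42°C vs 48°C → primer P2 is higher.

Primer P2, 48°C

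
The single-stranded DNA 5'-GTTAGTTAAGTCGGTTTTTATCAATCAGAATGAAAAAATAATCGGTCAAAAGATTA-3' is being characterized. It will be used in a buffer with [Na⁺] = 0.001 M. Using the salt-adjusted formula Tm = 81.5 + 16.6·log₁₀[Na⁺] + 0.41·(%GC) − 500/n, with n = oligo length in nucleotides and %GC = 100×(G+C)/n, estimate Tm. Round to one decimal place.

33.8°C

Length n = 56. Counting bases: C=5, T=18, G=10, A=23
G+C = 15, so %GC = 15/56 × 100 = 26.786%
Salt term: 16.6 × (-3) = -49.8
GC term: 0.41 × 26.786 = 10.982; length term: −500/56 = −8.929
Tm = 81.5 + (-49.8) + 10.982 − 8.929 = 33.753 → 33.8°C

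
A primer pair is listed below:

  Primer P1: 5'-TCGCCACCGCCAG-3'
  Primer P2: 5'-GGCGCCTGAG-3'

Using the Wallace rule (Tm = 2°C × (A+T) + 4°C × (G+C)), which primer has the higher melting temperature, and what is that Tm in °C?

Primer P1, 46°C

Primer P1: A+T=3, G+C=10 → Tm = 2(3)+4(10) = 46°C
Primer P2: A+T=2, G+C=8 → Tm = 2(2)+4(8) = 36°C
46°C vs 36°C → primer P1 is higher.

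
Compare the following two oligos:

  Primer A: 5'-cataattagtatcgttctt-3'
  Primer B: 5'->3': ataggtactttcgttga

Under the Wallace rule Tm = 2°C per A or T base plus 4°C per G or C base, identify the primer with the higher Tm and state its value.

Primer A: A+T=14, G+C=5 → Tm = 2(14)+4(5) = 48°C
Primer B: A+T=11, G+C=6 → Tm = 2(11)+4(6) = 46°C
48°C vs 46°C → primer A is higher.

Primer A, 48°C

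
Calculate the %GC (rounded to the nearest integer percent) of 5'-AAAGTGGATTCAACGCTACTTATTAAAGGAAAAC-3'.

32%

Scanning the sequence gives C=5, A=15, G=6, T=8.
G+C = 6 + 5 = 11 out of 34 bases
%GC = 11/34 × 100 = 32.35% ≈ 32%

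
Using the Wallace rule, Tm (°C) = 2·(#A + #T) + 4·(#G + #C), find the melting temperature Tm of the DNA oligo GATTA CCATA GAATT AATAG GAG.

Base counts: A=10, G=5, T=6, C=2
So N_AT = 16 and N_GC = 7.
Tm = 2(16) + 4(7) = 32 + 28 = 60°C

60°C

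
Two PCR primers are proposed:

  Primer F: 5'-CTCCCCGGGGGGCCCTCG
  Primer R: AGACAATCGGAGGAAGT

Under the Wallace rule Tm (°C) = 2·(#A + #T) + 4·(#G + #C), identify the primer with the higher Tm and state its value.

Primer F: A+T=2, G+C=16 → Tm = 2(2)+4(16) = 68°C
Primer R: A+T=9, G+C=8 → Tm = 2(9)+4(8) = 50°C
68°C vs 50°C → primer F is higher.

Primer F, 68°C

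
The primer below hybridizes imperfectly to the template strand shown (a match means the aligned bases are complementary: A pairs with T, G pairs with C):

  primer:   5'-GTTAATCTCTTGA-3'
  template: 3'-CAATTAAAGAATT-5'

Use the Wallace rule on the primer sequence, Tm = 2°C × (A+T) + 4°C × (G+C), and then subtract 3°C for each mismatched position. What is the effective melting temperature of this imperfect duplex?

Primer base counts: A=3, T=6, G=2, C=2 → A+T=9, G+C=4
Perfect-match Tm = 2(9) + 4(4) = 18 + 16 = 34°C
Mismatches (positions where the bases are not complementary): 2 (at positions 7, 12)
Effective Tm = 34 − 2×3 = 34 − 6 = 28°C

28°C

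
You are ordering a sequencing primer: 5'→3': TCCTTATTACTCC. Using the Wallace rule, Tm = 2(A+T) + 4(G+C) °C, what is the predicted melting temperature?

Scanning the sequence gives T=6, C=5, A=2, G=0.
A+T = 8, G+C = 5
Tm = 4·5 + 2·8 = 20 + 16 = 36°C

36°C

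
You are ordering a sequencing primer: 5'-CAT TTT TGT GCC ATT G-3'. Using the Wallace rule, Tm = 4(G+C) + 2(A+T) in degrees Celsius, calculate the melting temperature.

44°C

Scanning the sequence gives A=2, C=3, T=8, G=3.
So N_AT = 10 and N_GC = 6.
Tm = 4·6 + 2·10 = 24 + 20 = 44°C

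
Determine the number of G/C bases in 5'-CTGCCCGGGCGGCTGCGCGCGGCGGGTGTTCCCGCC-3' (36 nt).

31

Counting bases: A=0, T=5, G=16, C=15
G+C = 16 + 15 = 31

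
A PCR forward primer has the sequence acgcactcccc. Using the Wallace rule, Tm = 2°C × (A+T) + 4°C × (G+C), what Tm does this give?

38°C

Counting bases: C=7, A=2, G=1, T=1
A+T = 3, G+C = 8
Tm = 4·8 + 2·3 = 32 + 6 = 38°C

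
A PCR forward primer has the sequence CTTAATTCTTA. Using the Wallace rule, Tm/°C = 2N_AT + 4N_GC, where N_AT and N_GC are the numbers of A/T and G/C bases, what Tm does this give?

Scanning the sequence gives T=6, A=3, G=0, C=2.
AT pairs contribute 9, GC pairs contribute 2.
Tm = 2(9) + 4(2) = 18 + 8 = 26°C

26°C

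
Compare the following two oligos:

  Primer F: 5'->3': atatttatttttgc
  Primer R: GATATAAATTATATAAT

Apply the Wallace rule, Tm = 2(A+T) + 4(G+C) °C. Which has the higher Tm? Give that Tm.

Primer F: A+T=12, G+C=2 → Tm = 2(12)+4(2) = 32°C
Primer R: A+T=16, G+C=1 → Tm = 2(16)+4(1) = 36°C
32°C vs 36°C → primer R is higher.

Primer R, 36°C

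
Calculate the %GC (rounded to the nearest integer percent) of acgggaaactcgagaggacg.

C=4, G=8, T=1, A=7
G+C = 8 + 4 = 12 out of 20 bases
%GC = 12/20 × 100 = 60% ≈ 60%

60%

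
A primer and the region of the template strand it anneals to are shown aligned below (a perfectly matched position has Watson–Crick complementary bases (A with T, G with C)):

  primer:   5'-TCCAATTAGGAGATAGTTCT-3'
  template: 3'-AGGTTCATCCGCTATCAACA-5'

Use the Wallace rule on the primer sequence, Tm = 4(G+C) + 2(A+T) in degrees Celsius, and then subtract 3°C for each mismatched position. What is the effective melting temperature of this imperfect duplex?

45°C

Primer base counts: A=6, T=7, G=4, C=3 → A+T=13, G+C=7
Perfect-match Tm = 2(13) + 4(7) = 26 + 28 = 54°C
Mismatches (positions where the bases are not complementary): 3 (at positions 6, 11, 19)
Effective Tm = 54 − 3×3 = 54 − 9 = 45°C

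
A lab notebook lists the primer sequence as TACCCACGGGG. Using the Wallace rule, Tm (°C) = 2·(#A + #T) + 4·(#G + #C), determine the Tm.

Base counts: T=1, C=4, G=4, A=2
AT pairs contribute 3, GC pairs contribute 8.
Tm = 2(3) + 4(8) = 6 + 32 = 38°C

38°C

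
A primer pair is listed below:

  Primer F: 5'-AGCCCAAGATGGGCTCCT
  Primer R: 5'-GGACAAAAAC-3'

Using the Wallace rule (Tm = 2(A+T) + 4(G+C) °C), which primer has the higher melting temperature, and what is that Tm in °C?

Primer F, 58°C

Primer F: A+T=7, G+C=11 → Tm = 2(7)+4(11) = 58°C
Primer R: A+T=6, G+C=4 → Tm = 2(6)+4(4) = 28°C
58°C vs 28°C → primer F is higher.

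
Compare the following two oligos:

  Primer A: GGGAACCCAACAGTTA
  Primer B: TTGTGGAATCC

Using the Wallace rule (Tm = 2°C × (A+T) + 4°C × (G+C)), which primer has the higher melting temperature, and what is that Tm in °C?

Primer A: A+T=8, G+C=8 → Tm = 2(8)+4(8) = 48°C
Primer B: A+T=6, G+C=5 → Tm = 2(6)+4(5) = 32°C
48°C vs 32°C → primer A is higher.

Primer A, 48°C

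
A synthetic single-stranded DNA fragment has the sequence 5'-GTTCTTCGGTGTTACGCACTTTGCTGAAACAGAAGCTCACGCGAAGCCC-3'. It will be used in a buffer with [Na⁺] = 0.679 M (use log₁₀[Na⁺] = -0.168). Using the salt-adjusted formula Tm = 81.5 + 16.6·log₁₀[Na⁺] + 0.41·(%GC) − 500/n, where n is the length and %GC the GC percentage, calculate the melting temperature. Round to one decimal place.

Length n = 49. Scanning the sequence gives T=12, A=11, C=14, G=12.
G+C = 26, so %GC = 26/49 × 100 = 53.061%
Salt term: 16.6 × (-0.168) = -2.789
GC term: 0.41 × 53.061 = 21.755; length term: −500/49 = −10.204
Tm = 81.5 + (-2.789) + 21.755 − 10.204 = 90.262 → 90.3°C

90.3°C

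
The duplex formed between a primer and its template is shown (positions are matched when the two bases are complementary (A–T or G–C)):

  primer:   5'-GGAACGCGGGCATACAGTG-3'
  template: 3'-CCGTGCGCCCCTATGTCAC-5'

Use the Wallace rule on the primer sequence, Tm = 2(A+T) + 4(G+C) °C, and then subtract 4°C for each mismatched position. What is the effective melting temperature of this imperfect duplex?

Primer base counts: A=5, T=2, G=8, C=4 → A+T=7, G+C=12
Perfect-match Tm = 2(7) + 4(12) = 14 + 48 = 62°C
Mismatches (positions where the bases are not complementary): 2 (at positions 3, 11)
Effective Tm = 62 − 2×4 = 62 − 8 = 54°C

54°C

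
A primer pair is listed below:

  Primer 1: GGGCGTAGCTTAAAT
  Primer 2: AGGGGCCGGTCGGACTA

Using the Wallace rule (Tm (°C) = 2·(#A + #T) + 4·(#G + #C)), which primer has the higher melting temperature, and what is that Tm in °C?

Primer 1: A+T=8, G+C=7 → Tm = 2(8)+4(7) = 44°C
Primer 2: A+T=5, G+C=12 → Tm = 2(5)+4(12) = 58°C
44°C vs 58°C → primer 2 is higher.

Primer 2, 58°C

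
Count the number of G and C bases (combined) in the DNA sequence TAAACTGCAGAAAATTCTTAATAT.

Scanning the sequence gives C=3, G=2, A=11, T=8.
Total G or C: 2 + 3 = 5

5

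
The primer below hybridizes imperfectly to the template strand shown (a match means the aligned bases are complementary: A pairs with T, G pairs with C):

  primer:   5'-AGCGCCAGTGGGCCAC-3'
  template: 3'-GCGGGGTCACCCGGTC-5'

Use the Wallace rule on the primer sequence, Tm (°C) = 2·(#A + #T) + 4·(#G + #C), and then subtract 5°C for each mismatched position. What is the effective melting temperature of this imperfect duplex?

Primer base counts: A=3, T=1, G=6, C=6 → A+T=4, G+C=12
Perfect-match Tm = 2(4) + 4(12) = 8 + 48 = 56°C
Mismatches (positions where the bases are not complementary): 3 (at positions 1, 4, 16)
Effective Tm = 56 − 3×5 = 56 − 15 = 41°C

41°C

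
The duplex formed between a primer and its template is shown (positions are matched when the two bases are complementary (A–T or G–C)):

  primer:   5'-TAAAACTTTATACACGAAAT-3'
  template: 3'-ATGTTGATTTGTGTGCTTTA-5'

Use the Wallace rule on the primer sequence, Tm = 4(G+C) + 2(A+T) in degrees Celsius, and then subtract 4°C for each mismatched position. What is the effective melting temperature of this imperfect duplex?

Primer base counts: A=10, T=6, G=1, C=3 → A+T=16, G+C=4
Perfect-match Tm = 2(16) + 4(4) = 32 + 16 = 48°C
Mismatches (positions where the bases are not complementary): 4 (at positions 3, 8, 9, 11)
Effective Tm = 48 − 4×4 = 48 − 16 = 32°C

32°C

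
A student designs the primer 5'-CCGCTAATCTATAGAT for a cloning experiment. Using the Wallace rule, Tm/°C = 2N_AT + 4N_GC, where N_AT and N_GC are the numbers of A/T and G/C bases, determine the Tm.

A=5, T=5, G=2, C=4
So N_AT = 10 and N_GC = 6.
Tm = 2×10 + 4×6 = 44°C

44°C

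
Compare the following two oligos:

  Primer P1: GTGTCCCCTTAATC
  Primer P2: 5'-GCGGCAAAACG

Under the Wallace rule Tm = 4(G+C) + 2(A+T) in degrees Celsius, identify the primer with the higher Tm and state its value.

Primer P1: A+T=7, G+C=7 → Tm = 2(7)+4(7) = 42°C
Primer P2: A+T=4, G+C=7 → Tm = 2(4)+4(7) = 36°C
42°C vs 36°C → primer P1 is higher.

Primer P1, 42°C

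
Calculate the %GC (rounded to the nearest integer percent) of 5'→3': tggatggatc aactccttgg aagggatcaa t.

Base counts: G=9, T=8, C=5, A=9
G+C = 9 + 5 = 14 out of 31 bases
%GC = 14/31 × 100 = 45.16% ≈ 45%

45%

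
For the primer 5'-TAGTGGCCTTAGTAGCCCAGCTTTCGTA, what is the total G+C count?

Counting bases: A=5, T=9, C=7, G=7
Total G or C: 7 + 7 = 14

14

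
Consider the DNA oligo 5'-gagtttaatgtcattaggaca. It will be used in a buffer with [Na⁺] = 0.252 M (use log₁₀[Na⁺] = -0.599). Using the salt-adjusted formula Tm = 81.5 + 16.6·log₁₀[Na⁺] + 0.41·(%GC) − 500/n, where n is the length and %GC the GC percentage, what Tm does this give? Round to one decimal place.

61.4°C

Length n = 21. Base counts: G=5, A=7, C=2, T=7
G+C = 7, so %GC = 7/21 × 100 = 33.333%
Salt term: 16.6 × (-0.599) = -9.943
GC term: 0.41 × 33.333 = 13.667; length term: −500/21 = −23.81
Tm = 81.5 + (-9.943) + 13.667 − 23.81 = 61.414 → 61.4°C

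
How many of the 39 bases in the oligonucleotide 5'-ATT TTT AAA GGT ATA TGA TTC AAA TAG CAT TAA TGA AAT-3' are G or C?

Scanning the sequence gives T=15, C=2, G=5, A=17.
G+C = 5 + 2 = 7

7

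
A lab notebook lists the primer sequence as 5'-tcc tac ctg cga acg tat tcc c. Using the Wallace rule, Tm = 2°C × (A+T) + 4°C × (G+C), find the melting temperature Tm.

68°C

Counting bases: A=4, G=3, T=6, C=9
A+T = 10, G+C = 12
Tm = 2×10 + 4×12 = 68°C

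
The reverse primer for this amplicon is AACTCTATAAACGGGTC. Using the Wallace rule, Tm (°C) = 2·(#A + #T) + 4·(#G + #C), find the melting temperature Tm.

Scanning the sequence gives A=6, T=4, C=4, G=3.
AT pairs contribute 10, GC pairs contribute 7.
Tm = 2×10 + 4×7 = 48°C

48°C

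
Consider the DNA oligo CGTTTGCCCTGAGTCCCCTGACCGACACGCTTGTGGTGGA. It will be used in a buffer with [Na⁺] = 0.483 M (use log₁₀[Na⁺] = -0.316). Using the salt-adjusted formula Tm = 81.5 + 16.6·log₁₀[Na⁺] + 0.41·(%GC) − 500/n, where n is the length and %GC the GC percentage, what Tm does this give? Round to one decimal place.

89.4°C

Length n = 40. Counting bases: C=13, A=5, G=12, T=10
G+C = 25, so %GC = 25/40 × 100 = 62.5%
Salt term: 16.6 × (-0.316) = -5.246
GC term: 0.41 × 62.5 = 25.625; length term: −500/40 = −12.5
Tm = 81.5 + (-5.246) + 25.625 − 12.5 = 89.379 → 89.4°C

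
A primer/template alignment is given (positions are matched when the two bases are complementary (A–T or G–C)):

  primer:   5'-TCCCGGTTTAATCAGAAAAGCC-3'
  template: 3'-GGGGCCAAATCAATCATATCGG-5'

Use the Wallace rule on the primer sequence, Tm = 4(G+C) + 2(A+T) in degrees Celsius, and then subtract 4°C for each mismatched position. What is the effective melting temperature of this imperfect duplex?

Primer base counts: A=7, T=5, G=4, C=6 → A+T=12, G+C=10
Perfect-match Tm = 2(12) + 4(10) = 24 + 40 = 64°C
Mismatches (positions where the bases are not complementary): 5 (at positions 1, 11, 13, 16, 18)
Effective Tm = 64 − 5×4 = 64 − 20 = 44°C

44°C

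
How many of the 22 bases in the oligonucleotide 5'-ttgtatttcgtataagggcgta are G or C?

8

T=9, C=2, G=6, A=5
Total G or C: 6 + 2 = 8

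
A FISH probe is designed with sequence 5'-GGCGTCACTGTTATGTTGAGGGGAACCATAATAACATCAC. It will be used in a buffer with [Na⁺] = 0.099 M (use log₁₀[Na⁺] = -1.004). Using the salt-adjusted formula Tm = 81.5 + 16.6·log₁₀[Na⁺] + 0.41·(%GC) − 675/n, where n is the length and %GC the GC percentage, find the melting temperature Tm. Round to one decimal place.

66.4°C

Length n = 40. Counting bases: T=10, G=10, A=12, C=8
G+C = 18, so %GC = 18/40 × 100 = 45%
Salt term: 16.6 × (-1.004) = -16.666
GC term: 0.41 × 45 = 18.45; length term: −675/40 = −16.875
Tm = 81.5 + (-16.666) + 18.45 − 16.875 = 66.409 → 66.4°C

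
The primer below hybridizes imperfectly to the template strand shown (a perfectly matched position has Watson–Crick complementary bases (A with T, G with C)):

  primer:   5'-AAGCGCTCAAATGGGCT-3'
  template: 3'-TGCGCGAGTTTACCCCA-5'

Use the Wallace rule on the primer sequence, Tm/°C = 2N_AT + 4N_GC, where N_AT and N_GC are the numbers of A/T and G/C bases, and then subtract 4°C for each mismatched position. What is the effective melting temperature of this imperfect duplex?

44°C

Primer base counts: A=5, T=3, G=5, C=4 → A+T=8, G+C=9
Perfect-match Tm = 2(8) + 4(9) = 16 + 36 = 52°C
Mismatches (positions where the bases are not complementary): 2 (at positions 2, 16)
Effective Tm = 52 − 2×4 = 52 − 8 = 44°C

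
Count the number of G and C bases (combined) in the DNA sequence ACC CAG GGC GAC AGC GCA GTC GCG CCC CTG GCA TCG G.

28

Base counts: T=3, C=15, A=6, G=13
Total G or C: 13 + 15 = 28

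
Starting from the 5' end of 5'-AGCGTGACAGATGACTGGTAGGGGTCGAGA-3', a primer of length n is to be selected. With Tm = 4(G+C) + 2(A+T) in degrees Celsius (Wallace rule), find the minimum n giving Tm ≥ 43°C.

n = 15

First 14 bases: AGCGTGACAGATGA → Tm = 42°C (< 43°C)
First 15 bases: AGCGTGACAGATGAC → Tm = 46°C (≥ 43°C)
Since every base adds ≥2°C, Tm only increases with n, so the threshold is first crossed at n = 15.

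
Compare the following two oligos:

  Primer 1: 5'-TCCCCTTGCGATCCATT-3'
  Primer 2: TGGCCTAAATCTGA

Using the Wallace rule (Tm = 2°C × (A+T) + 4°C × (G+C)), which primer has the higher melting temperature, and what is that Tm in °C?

Primer 1: A+T=8, G+C=9 → Tm = 2(8)+4(9) = 52°C
Primer 2: A+T=8, G+C=6 → Tm = 2(8)+4(6) = 40°C
52°C vs 40°C → primer 1 is higher.

Primer 1, 52°C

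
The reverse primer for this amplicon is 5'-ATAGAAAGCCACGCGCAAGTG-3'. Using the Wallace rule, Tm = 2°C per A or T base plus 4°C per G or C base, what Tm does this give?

64°C

C=5, A=8, T=2, G=6
AT pairs contribute 10, GC pairs contribute 11.
Tm = 2×10 + 4×11 = 64°C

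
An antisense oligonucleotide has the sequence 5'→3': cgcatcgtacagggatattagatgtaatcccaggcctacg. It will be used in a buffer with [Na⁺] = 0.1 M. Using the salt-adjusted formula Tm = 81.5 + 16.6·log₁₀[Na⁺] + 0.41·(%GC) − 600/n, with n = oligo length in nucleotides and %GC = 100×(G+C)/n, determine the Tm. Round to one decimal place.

Length n = 40. T=9, A=11, C=10, G=10
G+C = 20, so %GC = 20/40 × 100 = 50%
Salt term: 16.6 × (-1) = -16.6
GC term: 0.41 × 50 = 20.5; length term: −600/40 = −15
Tm = 81.5 + (-16.6) + 20.5 − 15 = 70.4 → 70.4°C

70.4°C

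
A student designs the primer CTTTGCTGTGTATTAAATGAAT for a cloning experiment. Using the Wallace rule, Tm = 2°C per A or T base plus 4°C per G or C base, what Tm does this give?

56°C

Scanning the sequence gives C=2, T=10, G=4, A=6.
A+T = 16, G+C = 6
Tm = 2×16 + 4×6 = 56°C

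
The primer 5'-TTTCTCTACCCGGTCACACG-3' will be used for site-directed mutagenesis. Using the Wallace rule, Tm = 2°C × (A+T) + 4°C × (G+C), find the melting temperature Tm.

62°C

A=3, C=8, G=3, T=6
So N_AT = 9 and N_GC = 11.
Tm = 2(9) + 4(11) = 18 + 44 = 62°C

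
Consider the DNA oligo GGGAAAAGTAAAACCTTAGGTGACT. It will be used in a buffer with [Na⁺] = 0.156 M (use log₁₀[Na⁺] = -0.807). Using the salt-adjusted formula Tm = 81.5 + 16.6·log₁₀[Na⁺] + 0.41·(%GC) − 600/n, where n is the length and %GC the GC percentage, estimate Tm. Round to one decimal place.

60.5°C

Length n = 25. Scanning the sequence gives T=5, C=3, G=7, A=10.
G+C = 10, so %GC = 10/25 × 100 = 40%
Salt term: 16.6 × (-0.807) = -13.396
GC term: 0.41 × 40 = 16.4; length term: −600/25 = −24
Tm = 81.5 + (-13.396) + 16.4 − 24 = 60.504 → 60.5°C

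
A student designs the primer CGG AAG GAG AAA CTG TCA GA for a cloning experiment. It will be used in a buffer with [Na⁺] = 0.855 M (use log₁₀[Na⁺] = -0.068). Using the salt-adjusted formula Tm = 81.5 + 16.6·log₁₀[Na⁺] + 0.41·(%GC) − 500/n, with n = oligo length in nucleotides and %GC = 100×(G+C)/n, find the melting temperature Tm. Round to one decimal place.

Length n = 20. G=7, T=2, C=3, A=8
G+C = 10, so %GC = 10/20 × 100 = 50%
Salt term: 16.6 × (-0.068) = -1.129
GC term: 0.41 × 50 = 20.5; length term: −500/20 = −25
Tm = 81.5 + (-1.129) + 20.5 − 25 = 75.871 → 75.9°C

75.9°C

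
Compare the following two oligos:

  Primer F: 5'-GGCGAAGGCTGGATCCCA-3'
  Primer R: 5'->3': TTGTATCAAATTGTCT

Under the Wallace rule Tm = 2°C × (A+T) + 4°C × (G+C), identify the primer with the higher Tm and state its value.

Primer F: A+T=6, G+C=12 → Tm = 2(6)+4(12) = 60°C
Primer R: A+T=12, G+C=4 → Tm = 2(12)+4(4) = 40°C
60°C vs 40°C → primer F is higher.

Primer F, 60°C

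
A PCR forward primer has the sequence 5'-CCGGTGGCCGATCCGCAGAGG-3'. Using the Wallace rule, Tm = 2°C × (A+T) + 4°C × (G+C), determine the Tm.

74°C

Counting bases: A=3, G=9, C=7, T=2
AT pairs contribute 5, GC pairs contribute 16.
Tm = 2×5 + 4×16 = 74°C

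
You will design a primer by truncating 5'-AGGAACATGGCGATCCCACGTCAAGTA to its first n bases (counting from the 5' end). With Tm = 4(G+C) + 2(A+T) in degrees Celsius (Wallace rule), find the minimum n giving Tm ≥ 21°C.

n = 8

First 7 bases: AGGAACA → Tm = 20°C (< 21°C)
First 8 bases: AGGAACAT → Tm = 22°C (≥ 21°C)
Each additional base adds 2°C (A/T) or 4°C (G/C), so Tm is non-decreasing in n; n = 8 is the first length to reach 21°C.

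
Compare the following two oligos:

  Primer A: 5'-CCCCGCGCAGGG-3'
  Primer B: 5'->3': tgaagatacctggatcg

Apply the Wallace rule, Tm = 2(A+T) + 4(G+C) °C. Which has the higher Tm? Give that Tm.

Primer B, 50°C

Primer A: A+T=1, G+C=11 → Tm = 2(1)+4(11) = 46°C
Primer B: A+T=9, G+C=8 → Tm = 2(9)+4(8) = 50°C
46°C vs 50°C → primer B is higher.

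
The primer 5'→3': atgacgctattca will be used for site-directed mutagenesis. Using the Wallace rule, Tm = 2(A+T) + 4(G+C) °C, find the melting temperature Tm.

36°C

Scanning the sequence gives G=2, C=3, T=4, A=4.
So N_AT = 8 and N_GC = 5.
Tm = 4·5 + 2·8 = 20 + 16 = 36°C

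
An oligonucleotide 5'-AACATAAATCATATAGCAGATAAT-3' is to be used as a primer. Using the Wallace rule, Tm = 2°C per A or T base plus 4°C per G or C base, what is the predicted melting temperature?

C=3, A=13, G=2, T=6
So N_AT = 19 and N_GC = 5.
Tm = 4·5 + 2·19 = 20 + 38 = 58°C

58°C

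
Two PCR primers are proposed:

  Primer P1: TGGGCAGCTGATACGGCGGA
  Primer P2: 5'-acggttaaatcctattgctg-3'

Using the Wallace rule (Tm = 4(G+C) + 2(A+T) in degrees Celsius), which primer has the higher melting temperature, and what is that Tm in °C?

Primer P1, 66°C

Primer P1: A+T=7, G+C=13 → Tm = 2(7)+4(13) = 66°C
Primer P2: A+T=12, G+C=8 → Tm = 2(12)+4(8) = 56°C
66°C vs 56°C → primer P1 is higher.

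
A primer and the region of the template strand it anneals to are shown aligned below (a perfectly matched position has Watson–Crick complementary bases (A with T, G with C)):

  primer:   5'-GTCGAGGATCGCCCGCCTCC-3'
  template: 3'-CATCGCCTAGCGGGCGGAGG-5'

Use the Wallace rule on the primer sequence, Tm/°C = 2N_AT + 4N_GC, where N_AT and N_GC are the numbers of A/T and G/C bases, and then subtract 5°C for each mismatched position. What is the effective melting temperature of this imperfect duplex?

60°C

Primer base counts: A=2, T=3, G=6, C=9 → A+T=5, G+C=15
Perfect-match Tm = 2(5) + 4(15) = 10 + 60 = 70°C
Mismatches (positions where the bases are not complementary): 2 (at positions 3, 5)
Effective Tm = 70 − 2×5 = 70 − 10 = 60°C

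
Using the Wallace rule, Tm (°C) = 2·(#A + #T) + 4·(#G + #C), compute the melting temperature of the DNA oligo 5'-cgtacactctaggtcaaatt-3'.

Base counts: C=5, T=6, G=3, A=6
A+T = 12, G+C = 8
Tm = 2×12 + 4×8 = 56°C

56°C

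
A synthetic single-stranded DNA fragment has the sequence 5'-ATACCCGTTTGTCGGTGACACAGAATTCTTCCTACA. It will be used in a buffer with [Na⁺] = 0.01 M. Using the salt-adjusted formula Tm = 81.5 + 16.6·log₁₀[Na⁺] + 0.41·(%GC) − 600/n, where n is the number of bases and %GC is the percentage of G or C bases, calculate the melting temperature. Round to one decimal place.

49.9°C

Length n = 36. Scanning the sequence gives T=11, C=10, G=6, A=9.
G+C = 16, so %GC = 16/36 × 100 = 44.444%
Salt term: 16.6 × (-2) = -33.2
GC term: 0.41 × 44.444 = 18.222; length term: −600/36 = −16.667
Tm = 81.5 + (-33.2) + 18.222 − 16.667 = 49.855 → 49.9°C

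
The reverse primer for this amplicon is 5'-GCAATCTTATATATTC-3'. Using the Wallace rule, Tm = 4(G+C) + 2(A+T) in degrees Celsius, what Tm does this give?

40°C

Scanning the sequence gives A=5, T=7, C=3, G=1.
A+T = 12, G+C = 4
Tm = 4·4 + 2·12 = 16 + 24 = 40°C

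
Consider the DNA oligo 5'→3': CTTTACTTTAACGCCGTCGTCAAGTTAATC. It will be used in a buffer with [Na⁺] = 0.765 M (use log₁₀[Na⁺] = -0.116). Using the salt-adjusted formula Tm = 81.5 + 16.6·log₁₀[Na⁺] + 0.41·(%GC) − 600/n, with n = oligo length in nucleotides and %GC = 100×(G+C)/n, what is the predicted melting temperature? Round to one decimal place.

76.0°C

Length n = 30. Scanning the sequence gives G=4, C=8, T=11, A=7.
G+C = 12, so %GC = 12/30 × 100 = 40%
Salt term: 16.6 × (-0.116) = -1.926
GC term: 0.41 × 40 = 16.4; length term: −600/30 = −20
Tm = 81.5 + (-1.926) + 16.4 − 20 = 75.974 → 76.0°C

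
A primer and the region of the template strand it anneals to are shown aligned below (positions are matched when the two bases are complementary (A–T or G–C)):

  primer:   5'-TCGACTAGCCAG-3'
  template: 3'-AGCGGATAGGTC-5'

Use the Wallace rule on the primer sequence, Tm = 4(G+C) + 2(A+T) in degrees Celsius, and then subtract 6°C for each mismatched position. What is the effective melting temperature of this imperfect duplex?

26°C

Primer base counts: A=3, T=2, G=3, C=4 → A+T=5, G+C=7
Perfect-match Tm = 2(5) + 4(7) = 10 + 28 = 38°C
Mismatches (positions where the bases are not complementary): 2 (at positions 4, 8)
Effective Tm = 38 − 2×6 = 38 − 12 = 26°C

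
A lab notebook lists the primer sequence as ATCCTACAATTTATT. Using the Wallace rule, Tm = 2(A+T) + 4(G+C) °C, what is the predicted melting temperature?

36°C

Base counts: C=3, G=0, A=5, T=7
So N_AT = 12 and N_GC = 3.
Tm = 2(12) + 4(3) = 24 + 12 = 36°C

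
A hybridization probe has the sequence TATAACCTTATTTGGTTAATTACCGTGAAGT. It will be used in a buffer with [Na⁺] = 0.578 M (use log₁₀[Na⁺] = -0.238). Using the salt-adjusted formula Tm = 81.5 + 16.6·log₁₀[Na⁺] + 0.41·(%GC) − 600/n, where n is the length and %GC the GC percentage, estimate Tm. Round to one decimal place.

Length n = 31. Scanning the sequence gives C=4, G=5, A=9, T=13.
G+C = 9, so %GC = 9/31 × 100 = 29.032%
Salt term: 16.6 × (-0.238) = -3.951
GC term: 0.41 × 29.032 = 11.903; length term: −600/31 = −19.355
Tm = 81.5 + (-3.951) + 11.903 − 19.355 = 70.097 → 70.1°C

70.1°C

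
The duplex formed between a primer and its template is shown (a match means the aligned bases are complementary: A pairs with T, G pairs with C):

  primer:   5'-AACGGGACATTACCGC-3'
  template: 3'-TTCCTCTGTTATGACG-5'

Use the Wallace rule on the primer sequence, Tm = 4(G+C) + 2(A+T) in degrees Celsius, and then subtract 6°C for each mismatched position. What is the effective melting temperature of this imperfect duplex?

Primer base counts: A=5, T=2, G=4, C=5 → A+T=7, G+C=9
Perfect-match Tm = 2(7) + 4(9) = 14 + 36 = 50°C
Mismatches (positions where the bases are not complementary): 4 (at positions 3, 5, 10, 14)
Effective Tm = 50 − 4×6 = 50 − 24 = 26°C

26°C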